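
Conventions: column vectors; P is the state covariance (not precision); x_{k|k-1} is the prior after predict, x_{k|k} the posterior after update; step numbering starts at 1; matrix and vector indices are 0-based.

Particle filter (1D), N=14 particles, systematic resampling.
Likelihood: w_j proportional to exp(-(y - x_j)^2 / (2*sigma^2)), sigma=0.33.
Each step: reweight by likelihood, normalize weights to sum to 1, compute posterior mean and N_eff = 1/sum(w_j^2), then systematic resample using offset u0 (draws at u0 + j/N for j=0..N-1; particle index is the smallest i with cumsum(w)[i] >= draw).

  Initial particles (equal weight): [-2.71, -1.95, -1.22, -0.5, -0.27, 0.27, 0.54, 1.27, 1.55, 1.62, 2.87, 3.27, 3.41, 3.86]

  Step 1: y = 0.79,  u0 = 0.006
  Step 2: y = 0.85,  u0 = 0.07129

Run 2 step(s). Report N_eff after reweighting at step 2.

N_eff = 11.9126

step 1: w=[0.0000, 0.0000, 0.0000, 0.0003, 0.0038, 0.1919, 0.4985, 0.2306, 0.0468, 0.0281, 0.0000, 0.0000, 0.0000, 0.0000]  mean=0.7307  Neff=2.9287  idx=[5, 5, 5, 6, 6, 6, 6, 6, 6, 6, 7, 7, 7, 8]
step 2: w=[0.0324, 0.0324, 0.0324, 0.0977, 0.0977, 0.0977, 0.0977, 0.0977, 0.0977, 0.0977, 0.0676, 0.0676, 0.0676, 0.0160]  mean=0.6779  Neff=11.9126  idx=[2, 3, 4, 4, 5, 6, 7, 7, 8, 9, 10, 11, 12, 13]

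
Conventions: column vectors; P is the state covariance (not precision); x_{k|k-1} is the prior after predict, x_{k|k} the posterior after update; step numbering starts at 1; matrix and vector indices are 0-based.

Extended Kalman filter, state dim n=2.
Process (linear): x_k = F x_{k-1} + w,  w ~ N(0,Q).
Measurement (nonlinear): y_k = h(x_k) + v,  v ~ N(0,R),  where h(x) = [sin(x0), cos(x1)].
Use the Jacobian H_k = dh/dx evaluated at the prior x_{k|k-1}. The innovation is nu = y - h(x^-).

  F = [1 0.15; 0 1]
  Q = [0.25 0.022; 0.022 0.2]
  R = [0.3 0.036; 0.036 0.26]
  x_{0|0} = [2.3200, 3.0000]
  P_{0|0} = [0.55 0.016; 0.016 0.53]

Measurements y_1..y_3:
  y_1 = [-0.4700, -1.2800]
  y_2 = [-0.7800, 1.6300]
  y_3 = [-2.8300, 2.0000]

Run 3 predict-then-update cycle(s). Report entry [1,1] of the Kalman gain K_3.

K[1,1] = 1.0089

step 1: x^-=[2.7700, 3.0000]  P^-=[0.8167 0.1175; 0.1175 0.7300]  H_jac=[-0.9318 0.0000; 0.0000 -0.1411]  S=[1.0090 0.0514; 0.0514 0.2745]  K=[-0.7583 0.0817; -0.0902 -0.3583]  nu=[-0.8331, -0.2900]  x^+=[3.3781, 3.1791]  P^+=[0.2410 0.0429; 0.0429 0.6832]
step 2: x^-=[3.8549, 3.1791]  P^-=[0.5192 0.1674; 0.1674 0.8832]  H_jac=[-0.7562 0.0000; 0.0000 0.0375]  S=[0.5969 0.0313; 0.0313 0.2612]  K=[-0.6632 0.1034; -0.2201 0.1531]  nu=[-0.1256, 2.6293]  x^+=[4.2100, 3.6092]  P^+=[0.2582 0.0800; 0.0800 0.8503]
step 3: x^-=[4.7514, 3.6092]  P^-=[0.5513 0.2296; 0.2296 1.0503]  H_jac=[0.0390 0.0000; 0.0000 0.4507]  S=[0.3008 0.0400; 0.0400 0.4734]  K=[0.0429 0.2149; -0.1045 1.0089]  nu=[-1.8308, 2.8927]  x^+=[5.2947, 6.7189]  P^+=[0.5282 0.1274; 0.1274 0.5736]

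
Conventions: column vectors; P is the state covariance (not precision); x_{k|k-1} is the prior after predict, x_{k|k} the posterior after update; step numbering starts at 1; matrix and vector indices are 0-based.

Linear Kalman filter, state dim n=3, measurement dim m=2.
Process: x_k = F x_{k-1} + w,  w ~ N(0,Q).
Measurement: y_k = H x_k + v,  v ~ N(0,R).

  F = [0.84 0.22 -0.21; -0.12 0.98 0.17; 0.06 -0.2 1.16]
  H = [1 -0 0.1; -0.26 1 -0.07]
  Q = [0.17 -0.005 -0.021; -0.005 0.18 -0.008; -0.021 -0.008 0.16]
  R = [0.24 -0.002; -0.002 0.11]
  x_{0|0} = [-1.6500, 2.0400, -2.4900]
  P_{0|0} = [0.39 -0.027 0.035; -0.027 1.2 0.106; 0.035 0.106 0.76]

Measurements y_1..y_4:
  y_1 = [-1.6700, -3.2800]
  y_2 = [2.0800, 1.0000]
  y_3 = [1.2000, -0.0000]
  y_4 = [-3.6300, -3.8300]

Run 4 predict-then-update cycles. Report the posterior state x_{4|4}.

step 1: x^-=[-0.4143, 1.7739, -3.3954]  P^-=[0.5047 0.1538 -0.1699; 0.1538 1.4003 0.0140; -0.1699 0.0140 1.1884]  S=[0.7226 0.0300; 0.0300 1.4621]  K=[0.6745 0.0098; 0.1764 0.9261; -0.0701 -0.0157]  nu=[-0.9162, -5.3993]  x^+=[-1.0849, -3.3879, -3.2467]  P^+=[0.1754 0.0359 -0.1352; 0.0359 0.1141 0.0462; -0.1352 0.0462 1.1844]
step 2: x^-=[-0.9749, -3.7419, -3.1537]  P^-=[0.4082 -0.0423 -0.4276; -0.0423 0.3388 0.2733; -0.4276 0.2733 1.7178]  S=[0.5799 -0.0941; -0.0941 0.4530]  K=[0.6083 -0.1353; 0.0958 0.7499; -0.3586 0.5088]  nu=[3.3702, 4.2677]  x^+=[0.4979, -0.2186, -2.1909]  P^+=[0.1699 0.0115 -0.2363; 0.0115 0.0923 0.0997; -0.2363 0.0997 1.4917]
step 3: x^-=[0.8302, -0.6465, -2.4678]  P^-=[0.4385 -0.1028 -0.5793; -0.1028 0.3543 0.4082; -0.5793 0.4082 2.0921]  S=[0.5836 -0.1370; -0.1370 0.4794]  K=[0.6066 -0.1943; 0.0712 0.7555; -0.4632 0.7278]  nu=[0.6166, 0.6896]  x^+=[1.0702, -0.0816, -2.2516]  P^+=[0.1734 0.0033 -0.2747; 0.0033 0.0924 0.1230; -0.2747 0.1230 1.6206]
step 4: x^-=[1.3539, -0.5911, -2.5313]  P^-=[0.4551 -0.1247 -0.6392; -0.1247 0.3695 0.4636; -0.6392 0.4636 2.2496]  S=[0.5897 -0.1530; -0.1530 0.4980]  K=[0.6085 -0.2111; 0.0649 0.7619; -0.4960 0.7961]  nu=[-4.7307, -3.0641]  x^+=[-0.8779, -3.2328, -2.6241]  P^+=[0.1752 0.0010 -0.2874; 0.0010 0.0931 0.1306; -0.2874 0.1306 1.6681]

x_post = [-0.8779, -3.2328, -2.6241]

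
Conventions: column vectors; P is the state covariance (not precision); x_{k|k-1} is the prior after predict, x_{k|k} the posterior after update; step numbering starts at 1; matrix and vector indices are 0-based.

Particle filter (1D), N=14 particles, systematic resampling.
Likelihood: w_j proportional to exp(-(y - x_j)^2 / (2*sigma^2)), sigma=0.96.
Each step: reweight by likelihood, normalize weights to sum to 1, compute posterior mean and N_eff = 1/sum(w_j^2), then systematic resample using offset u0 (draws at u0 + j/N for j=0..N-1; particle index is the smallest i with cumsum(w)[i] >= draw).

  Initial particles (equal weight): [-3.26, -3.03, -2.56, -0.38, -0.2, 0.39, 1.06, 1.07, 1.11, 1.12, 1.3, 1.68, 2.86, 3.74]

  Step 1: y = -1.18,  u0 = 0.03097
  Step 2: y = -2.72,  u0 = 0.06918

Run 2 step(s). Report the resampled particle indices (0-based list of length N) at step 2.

resampled_idx = [0, 0, 1, 1, 1, 1, 2, 2, 2, 3, 3, 3, 4, 10]

step 1: w=[0.0388, 0.0634, 0.1445, 0.2869, 0.2411, 0.1066, 0.0267, 0.0260, 0.0236, 0.0230, 0.0144, 0.0048, 0.0001, 0.0000]  mean=-0.6691  Neff=5.5268  idx=[0, 2, 2, 2, 3, 3, 3, 3, 4, 4, 4, 5, 6, 9]
step 2: w=[0.2072, 0.2394, 0.2394, 0.2394, 0.0124, 0.0124, 0.0124, 0.0124, 0.0077, 0.0077, 0.0077, 0.0013, 0.0001, 0.0001]  mean=-2.5373  Neff=4.6355  idx=[0, 0, 1, 1, 1, 1, 2, 2, 2, 3, 3, 3, 4, 10]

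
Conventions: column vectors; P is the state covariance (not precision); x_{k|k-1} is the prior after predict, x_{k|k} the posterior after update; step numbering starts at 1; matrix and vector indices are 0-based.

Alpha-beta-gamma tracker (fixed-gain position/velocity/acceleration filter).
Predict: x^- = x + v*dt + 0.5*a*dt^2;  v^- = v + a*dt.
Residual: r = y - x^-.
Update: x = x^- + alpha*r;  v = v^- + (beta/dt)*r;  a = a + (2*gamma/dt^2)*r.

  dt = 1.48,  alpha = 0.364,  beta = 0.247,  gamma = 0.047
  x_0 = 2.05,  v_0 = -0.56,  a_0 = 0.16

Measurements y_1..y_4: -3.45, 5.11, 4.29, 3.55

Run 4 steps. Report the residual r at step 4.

resid = -0.4084

step 1: x_pred=1.3964  r=-4.8464  x^+=-0.3677  v^+=-1.1320  a^+=-0.0480
step 2: x_pred=-2.0956  r=7.2056  x^+=0.5272  v^+=-0.0005  a^+=0.2612
step 3: x_pred=0.8126  r=3.4774  x^+=2.0784  v^+=0.9665  a^+=0.4105
step 4: x_pred=3.9584  r=-0.4084  x^+=3.8097  v^+=1.5059  a^+=0.3929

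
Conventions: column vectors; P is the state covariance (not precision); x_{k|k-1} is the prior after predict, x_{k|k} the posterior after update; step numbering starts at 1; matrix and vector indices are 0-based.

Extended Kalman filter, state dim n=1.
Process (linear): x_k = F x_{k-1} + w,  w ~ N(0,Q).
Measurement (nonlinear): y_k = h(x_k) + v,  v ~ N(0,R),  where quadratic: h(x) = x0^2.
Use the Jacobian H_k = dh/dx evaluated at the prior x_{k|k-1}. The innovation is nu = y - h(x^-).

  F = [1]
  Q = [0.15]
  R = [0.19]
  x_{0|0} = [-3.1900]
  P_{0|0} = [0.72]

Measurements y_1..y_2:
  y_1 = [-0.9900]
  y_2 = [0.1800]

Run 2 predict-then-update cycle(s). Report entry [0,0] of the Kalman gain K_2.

step 1: x^-=[-3.1900]  P^-=[0.8700]  H_jac=[-6.3800]  S=[35.6028]  K=[-0.1559]  nu=[-11.1661]  x^+=[-1.4492]  P^+=[0.0046]
step 2: x^-=[-1.4492]  P^-=[0.1546]  H_jac=[-2.8983]  S=[1.4891]  K=[-0.3010]  nu=[-1.9201]  x^+=[-0.8712]  P^+=[0.0197]

K[0,0] = -0.3010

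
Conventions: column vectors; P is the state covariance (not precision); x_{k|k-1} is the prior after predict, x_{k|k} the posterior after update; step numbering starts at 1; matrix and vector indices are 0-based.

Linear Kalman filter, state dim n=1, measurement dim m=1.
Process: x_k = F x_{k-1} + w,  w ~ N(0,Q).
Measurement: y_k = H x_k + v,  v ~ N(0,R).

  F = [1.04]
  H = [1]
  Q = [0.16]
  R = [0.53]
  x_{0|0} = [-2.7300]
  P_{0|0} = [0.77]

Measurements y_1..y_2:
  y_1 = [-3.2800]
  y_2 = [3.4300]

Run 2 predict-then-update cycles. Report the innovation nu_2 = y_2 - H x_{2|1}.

innov = [6.6816]

step 1: x^-=[-2.8392]  P^-=[0.9928]  S=[1.5228]  K=[0.6520]  nu=[-0.4408]  x^+=[-3.1266]  P^+=[0.3455]
step 2: x^-=[-3.2516]  P^-=[0.5337]  S=[1.0637]  K=[0.5018]  nu=[6.6816]  x^+=[0.1009]  P^+=[0.2659]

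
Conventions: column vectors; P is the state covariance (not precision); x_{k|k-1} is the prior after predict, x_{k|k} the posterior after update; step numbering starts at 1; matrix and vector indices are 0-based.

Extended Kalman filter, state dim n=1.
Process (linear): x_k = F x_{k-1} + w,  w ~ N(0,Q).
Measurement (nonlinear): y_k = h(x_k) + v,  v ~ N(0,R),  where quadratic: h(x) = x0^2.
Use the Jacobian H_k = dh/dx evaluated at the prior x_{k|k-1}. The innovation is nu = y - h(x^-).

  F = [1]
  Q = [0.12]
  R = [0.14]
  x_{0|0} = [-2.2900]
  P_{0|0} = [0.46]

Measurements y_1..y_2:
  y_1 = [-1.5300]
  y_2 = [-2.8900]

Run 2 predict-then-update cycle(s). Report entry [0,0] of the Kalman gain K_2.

step 1: x^-=[-2.2900]  P^-=[0.5800]  H_jac=[-4.5800]  S=[12.3063]  K=[-0.2159]  nu=[-6.7741]  x^+=[-0.8278]  P^+=[0.0066]
step 2: x^-=[-0.8278]  P^-=[0.1266]  H_jac=[-1.6555]  S=[0.4870]  K=[-0.4304]  nu=[-3.5752]  x^+=[0.7109]  P^+=[0.0364]

K[0,0] = -0.4304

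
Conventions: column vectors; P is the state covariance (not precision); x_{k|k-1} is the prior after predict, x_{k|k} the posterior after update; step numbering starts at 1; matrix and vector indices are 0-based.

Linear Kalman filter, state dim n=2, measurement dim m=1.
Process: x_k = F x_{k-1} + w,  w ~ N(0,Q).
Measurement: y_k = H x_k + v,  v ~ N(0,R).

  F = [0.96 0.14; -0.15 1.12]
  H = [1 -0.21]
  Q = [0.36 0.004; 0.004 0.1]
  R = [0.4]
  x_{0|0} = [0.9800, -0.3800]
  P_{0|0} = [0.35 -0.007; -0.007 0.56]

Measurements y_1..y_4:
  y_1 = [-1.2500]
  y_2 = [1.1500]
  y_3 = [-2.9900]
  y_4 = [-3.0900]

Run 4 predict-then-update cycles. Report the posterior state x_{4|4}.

x_post = [-2.6730, -0.6373]

step 1: x^-=[0.8876, -0.5726]  P^-=[0.6917 0.0340; 0.0340 0.8127]  S=[1.1132]  K=[0.6149; -0.1227]  nu=[-2.2578]  x^+=[-0.5008, -0.2955]  P^+=[0.2707 0.1180; 0.1180 0.7959]
step 2: x^-=[-0.5221, -0.2558]  P^-=[0.6569 0.2143; 0.2143 1.0648]  S=[1.0138]  K=[0.6035; -0.0092]  nu=[1.6184]  x^+=[0.4546, -0.2707]  P^+=[0.2876 0.2199; 0.2199 1.0647]
step 3: x^-=[0.3985, -0.3714]  P^-=[0.7050 0.3614; 0.3614 1.3682]  S=[1.0136]  K=[0.6207; 0.0730]  nu=[-3.4665]  x^+=[-1.7531, -0.6247]  P^+=[0.3145 0.3154; 0.3154 1.3628]
step 4: x^-=[-1.7705, -0.4366]  P^-=[0.7613 0.5049; 0.5049 1.7106]  S=[1.0247]  K=[0.6395; 0.1422]  nu=[-1.4112]  x^+=[-2.6730, -0.6373]  P^+=[0.3423 0.4117; 0.4117 1.6899]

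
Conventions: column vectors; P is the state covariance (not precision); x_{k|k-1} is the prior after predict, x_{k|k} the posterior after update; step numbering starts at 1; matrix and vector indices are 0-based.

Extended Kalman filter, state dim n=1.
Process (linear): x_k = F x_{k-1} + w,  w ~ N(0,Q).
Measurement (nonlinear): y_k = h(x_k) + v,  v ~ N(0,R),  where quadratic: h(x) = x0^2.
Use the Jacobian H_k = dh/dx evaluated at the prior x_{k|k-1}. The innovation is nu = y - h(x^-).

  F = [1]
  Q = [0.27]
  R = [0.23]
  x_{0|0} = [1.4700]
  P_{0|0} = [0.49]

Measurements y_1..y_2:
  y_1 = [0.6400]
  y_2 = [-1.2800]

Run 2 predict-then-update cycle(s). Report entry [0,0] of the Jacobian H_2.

H_jac[0,0] = 1.9404

step 1: x^-=[1.4700]  P^-=[0.7600]  H_jac=[2.9400]  S=[6.7991]  K=[0.3286]  nu=[-1.5209]  x^+=[0.9702]  P^+=[0.0257]
step 2: x^-=[0.9702]  P^-=[0.2957]  H_jac=[1.9404]  S=[1.3434]  K=[0.4271]  nu=[-2.2213]  x^+=[0.0214]  P^+=[0.0506]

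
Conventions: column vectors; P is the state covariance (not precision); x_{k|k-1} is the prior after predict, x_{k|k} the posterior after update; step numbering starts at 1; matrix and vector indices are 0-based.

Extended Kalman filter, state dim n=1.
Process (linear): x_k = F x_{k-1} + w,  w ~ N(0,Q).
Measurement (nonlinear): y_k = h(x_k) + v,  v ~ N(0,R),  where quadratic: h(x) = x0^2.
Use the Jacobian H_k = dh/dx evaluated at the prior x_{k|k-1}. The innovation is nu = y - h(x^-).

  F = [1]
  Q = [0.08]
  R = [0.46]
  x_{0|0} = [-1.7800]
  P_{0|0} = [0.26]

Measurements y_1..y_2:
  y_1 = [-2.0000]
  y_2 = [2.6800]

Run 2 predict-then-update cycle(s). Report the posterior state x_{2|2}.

step 1: x^-=[-1.7800]  P^-=[0.3400]  H_jac=[-3.5600]  S=[4.7690]  K=[-0.2538]  nu=[-5.1684]  x^+=[-0.4682]  P^+=[0.0328]
step 2: x^-=[-0.4682]  P^-=[0.1128]  H_jac=[-0.9365]  S=[0.5589]  K=[-0.1890]  nu=[2.4608]  x^+=[-0.9333]  P^+=[0.0928]

x_post = [-0.9333]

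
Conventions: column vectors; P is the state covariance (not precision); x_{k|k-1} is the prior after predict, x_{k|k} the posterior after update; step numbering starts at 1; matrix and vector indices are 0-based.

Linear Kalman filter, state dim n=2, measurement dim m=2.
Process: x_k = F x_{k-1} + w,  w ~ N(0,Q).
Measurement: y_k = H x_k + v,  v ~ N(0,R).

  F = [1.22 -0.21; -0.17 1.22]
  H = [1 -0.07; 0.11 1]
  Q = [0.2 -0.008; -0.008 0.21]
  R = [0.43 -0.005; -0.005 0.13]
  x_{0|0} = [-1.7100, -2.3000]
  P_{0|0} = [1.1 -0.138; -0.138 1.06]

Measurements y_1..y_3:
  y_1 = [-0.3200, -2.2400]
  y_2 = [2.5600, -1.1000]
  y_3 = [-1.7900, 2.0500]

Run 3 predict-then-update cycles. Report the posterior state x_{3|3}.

step 1: x^-=[-1.6032, -2.5153]  P^-=[1.9547 -0.7180; -0.7180 1.8767]  S=[2.4944 -0.6339; -0.6339 1.8724]  K=[0.8047 0.0038; -0.1056 0.9244]  nu=[1.1071, 0.4517]  x^+=[-0.7105, -2.2148]  P^+=[0.3431 -0.0413; -0.0413 0.1252]
step 2: x^-=[-0.4018, -2.5812]  P^-=[0.7374 -0.1742; -0.1742 0.4234]  S=[1.1938 -0.1263; -0.1263 0.5240]  K=[0.6250 -0.0269; -0.0914 0.7494]  nu=[2.7811, 1.5254]  x^+=[1.2955, -1.6922]  P^+=[0.2664 -0.0359; -0.0359 0.1018]
step 3: x^-=[1.9359, -2.2847]  P^-=[0.6194 -0.1441; -0.1441 0.3842]  S=[1.0714 -0.1067; -0.1067 0.4900]  K=[0.5847 -0.0276; -0.0866 0.7329]  nu=[-3.8858, 4.1218]  x^+=[-0.4502, 1.0724]  P^+=[0.2492 -0.0339; -0.0339 0.0994]

x_post = [-0.4502, 1.0724]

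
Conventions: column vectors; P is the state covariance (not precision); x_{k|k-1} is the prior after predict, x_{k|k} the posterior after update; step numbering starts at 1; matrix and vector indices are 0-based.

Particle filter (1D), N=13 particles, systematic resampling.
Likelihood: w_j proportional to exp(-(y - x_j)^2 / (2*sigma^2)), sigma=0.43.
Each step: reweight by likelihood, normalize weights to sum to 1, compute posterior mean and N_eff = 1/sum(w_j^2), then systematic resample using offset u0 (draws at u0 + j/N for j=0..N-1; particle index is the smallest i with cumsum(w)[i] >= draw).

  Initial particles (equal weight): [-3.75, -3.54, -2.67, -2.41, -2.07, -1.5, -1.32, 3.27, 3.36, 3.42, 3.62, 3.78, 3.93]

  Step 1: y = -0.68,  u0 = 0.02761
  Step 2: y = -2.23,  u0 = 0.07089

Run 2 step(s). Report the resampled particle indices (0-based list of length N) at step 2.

step 1: w=[0.0000, 0.0000, 0.0000, 0.0006, 0.0108, 0.3257, 0.6629, 0.0000, 0.0000, 0.0000, 0.0000, 0.0000, 0.0000]  mean=-1.3875  Neff=1.8329  idx=[5, 5, 5, 5, 5, 6, 6, 6, 6, 6, 6, 6, 6]
step 2: w=[0.1163, 0.1163, 0.1163, 0.1163, 0.1163, 0.0523, 0.0523, 0.0523, 0.0523, 0.0523, 0.0523, 0.0523, 0.0523]  mean=-1.4246  Neff=11.1731  idx=[0, 1, 1, 2, 3, 3, 4, 5, 7, 8, 9, 11, 12]

resampled_idx = [0, 1, 1, 2, 3, 3, 4, 5, 7, 8, 9, 11, 12]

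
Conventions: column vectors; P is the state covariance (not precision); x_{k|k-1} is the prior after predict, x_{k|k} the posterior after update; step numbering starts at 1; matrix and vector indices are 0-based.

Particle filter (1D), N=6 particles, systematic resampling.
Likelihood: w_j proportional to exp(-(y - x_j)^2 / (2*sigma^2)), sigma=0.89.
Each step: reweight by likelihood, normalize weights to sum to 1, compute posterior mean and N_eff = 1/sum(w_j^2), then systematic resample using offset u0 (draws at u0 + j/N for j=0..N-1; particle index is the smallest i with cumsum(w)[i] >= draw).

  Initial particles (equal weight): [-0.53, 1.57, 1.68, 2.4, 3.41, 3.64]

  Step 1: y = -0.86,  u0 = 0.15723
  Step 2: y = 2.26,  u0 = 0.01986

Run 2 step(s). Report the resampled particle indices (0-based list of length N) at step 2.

step 1: w=[0.9566, 0.0247, 0.0175, 0.0013, 0.0000, 0.0000]  mean=-0.4359  Neff=1.0916  idx=[0, 0, 0, 0, 0, 2]
step 2: w=[0.0087, 0.0087, 0.0087, 0.0087, 0.0087, 0.9566]  mean=1.5840  Neff=1.0925  idx=[2, 5, 5, 5, 5, 5]

resampled_idx = [2, 5, 5, 5, 5, 5]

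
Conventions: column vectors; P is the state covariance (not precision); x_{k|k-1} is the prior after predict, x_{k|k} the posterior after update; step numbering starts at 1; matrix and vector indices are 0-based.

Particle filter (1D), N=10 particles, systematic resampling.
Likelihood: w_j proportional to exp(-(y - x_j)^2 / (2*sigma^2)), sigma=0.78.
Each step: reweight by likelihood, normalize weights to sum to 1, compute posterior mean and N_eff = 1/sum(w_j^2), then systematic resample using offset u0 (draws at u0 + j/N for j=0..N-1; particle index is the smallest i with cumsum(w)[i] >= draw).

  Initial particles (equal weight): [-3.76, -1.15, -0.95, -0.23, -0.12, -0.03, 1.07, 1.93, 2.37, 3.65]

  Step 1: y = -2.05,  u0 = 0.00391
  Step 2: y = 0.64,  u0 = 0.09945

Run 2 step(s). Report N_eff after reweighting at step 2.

N_eff = 4.4795

step 1: w=[0.0806, 0.4580, 0.3297, 0.0586, 0.0417, 0.0312, 0.0003, 0.0000, 0.0000, 0.0000]  mean=-1.1620  Neff=3.0206  idx=[0, 1, 1, 1, 1, 1, 2, 2, 2, 3]
step 2: w=[0.0000, 0.0565, 0.0565, 0.0565, 0.0565, 0.0565, 0.0985, 0.0985, 0.0985, 0.4221]  mean=-0.7026  Neff=4.4795  idx=[2, 4, 6, 7, 8, 9, 9, 9, 9, 9]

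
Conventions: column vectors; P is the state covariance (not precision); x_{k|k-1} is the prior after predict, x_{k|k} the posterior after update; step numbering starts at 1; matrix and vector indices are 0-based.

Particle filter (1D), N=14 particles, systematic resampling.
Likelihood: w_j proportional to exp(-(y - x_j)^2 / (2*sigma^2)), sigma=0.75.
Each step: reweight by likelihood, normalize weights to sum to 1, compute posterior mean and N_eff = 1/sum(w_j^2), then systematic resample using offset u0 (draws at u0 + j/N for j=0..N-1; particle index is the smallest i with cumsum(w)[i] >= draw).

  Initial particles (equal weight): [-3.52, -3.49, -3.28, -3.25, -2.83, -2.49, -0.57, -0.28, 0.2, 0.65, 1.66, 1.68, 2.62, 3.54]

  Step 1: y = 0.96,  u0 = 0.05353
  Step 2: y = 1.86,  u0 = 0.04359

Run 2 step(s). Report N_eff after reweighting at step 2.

N_eff = 8.6321

step 1: w=[0.0000, 0.0000, 0.0000, 0.0000, 0.0000, 0.0000, 0.0383, 0.0781, 0.1834, 0.2814, 0.1982, 0.1933, 0.0265, 0.0008]  mean=0.9020  Neff=5.0571  idx=[7, 8, 8, 8, 9, 9, 9, 9, 10, 10, 10, 11, 11, 12]
step 2: w=[0.0025, 0.0127, 0.0127, 0.0127, 0.0400, 0.0400, 0.0400, 0.0400, 0.1419, 0.1419, 0.1419, 0.1429, 0.1429, 0.0880]  mean=1.5281  Neff=8.6321  idx=[4, 5, 7, 8, 8, 9, 9, 10, 10, 11, 11, 12, 12, 13]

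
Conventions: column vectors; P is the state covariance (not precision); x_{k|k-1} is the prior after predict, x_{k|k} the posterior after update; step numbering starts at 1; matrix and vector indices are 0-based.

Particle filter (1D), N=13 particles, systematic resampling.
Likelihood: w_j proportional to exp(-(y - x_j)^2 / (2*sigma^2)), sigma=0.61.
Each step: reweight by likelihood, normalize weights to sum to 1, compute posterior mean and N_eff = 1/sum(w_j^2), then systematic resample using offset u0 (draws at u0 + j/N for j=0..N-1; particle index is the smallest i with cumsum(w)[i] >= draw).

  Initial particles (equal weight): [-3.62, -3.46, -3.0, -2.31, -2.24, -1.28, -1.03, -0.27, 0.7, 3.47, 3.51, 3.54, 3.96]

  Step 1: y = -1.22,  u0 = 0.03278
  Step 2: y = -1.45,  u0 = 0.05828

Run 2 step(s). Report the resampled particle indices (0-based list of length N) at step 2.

resampled_idx = [1, 2, 3, 4, 4, 5, 6, 7, 8, 9, 10, 11, 11]

step 1: w=[0.0002, 0.0004, 0.0052, 0.0746, 0.0909, 0.3662, 0.3505, 0.1094, 0.0026, 0.0000, 0.0000, 0.0000, 0.0000]  mean=-1.2511  Neff=3.5362  idx=[3, 4, 5, 5, 5, 5, 5, 6, 6, 6, 6, 6, 7]
step 2: w=[0.0381, 0.0445, 0.0991, 0.0991, 0.0991, 0.0991, 0.0991, 0.0812, 0.0812, 0.0812, 0.0812, 0.0812, 0.0159]  mean=-1.2444  Neff=11.6617  idx=[1, 2, 3, 4, 4, 5, 6, 7, 8, 9, 10, 11, 11]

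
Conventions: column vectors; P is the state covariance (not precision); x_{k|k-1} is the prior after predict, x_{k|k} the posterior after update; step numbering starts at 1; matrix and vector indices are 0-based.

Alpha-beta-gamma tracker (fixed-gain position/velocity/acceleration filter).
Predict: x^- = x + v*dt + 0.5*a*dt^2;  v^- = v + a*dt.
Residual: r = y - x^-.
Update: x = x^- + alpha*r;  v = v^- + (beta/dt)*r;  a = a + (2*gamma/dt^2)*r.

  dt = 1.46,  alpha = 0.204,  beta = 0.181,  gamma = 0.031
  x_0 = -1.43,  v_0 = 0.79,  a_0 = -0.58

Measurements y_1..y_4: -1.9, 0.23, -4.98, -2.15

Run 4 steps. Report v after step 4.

step 1: x_pred=-0.8948  r=-1.0052  x^+=-1.0998  v^+=-0.1814  a^+=-0.6092
step 2: x_pred=-2.0140  r=2.2440  x^+=-1.5563  v^+=-0.7927  a^+=-0.5440
step 3: x_pred=-3.2934  r=-1.6866  x^+=-3.6374  v^+=-1.7960  a^+=-0.5930
step 4: x_pred=-6.8917  r=4.7417  x^+=-5.9244  v^+=-2.0740  a^+=-0.4551

v_post = -2.0740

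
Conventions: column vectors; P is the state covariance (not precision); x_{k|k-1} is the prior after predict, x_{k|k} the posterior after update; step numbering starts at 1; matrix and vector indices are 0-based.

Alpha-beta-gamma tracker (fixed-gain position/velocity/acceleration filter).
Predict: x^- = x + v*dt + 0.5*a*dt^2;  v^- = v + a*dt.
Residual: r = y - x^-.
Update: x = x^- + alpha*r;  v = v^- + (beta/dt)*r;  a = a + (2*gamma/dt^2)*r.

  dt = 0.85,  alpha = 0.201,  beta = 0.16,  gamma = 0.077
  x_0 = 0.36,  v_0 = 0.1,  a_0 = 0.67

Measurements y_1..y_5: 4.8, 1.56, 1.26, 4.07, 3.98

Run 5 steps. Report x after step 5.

x_post = 7.3871

step 1: x_pred=0.6870  r=4.1130  x^+=1.5137  v^+=1.4437  a^+=1.5467
step 2: x_pred=3.2996  r=-1.7396  x^+=2.9500  v^+=2.4309  a^+=1.1759
step 3: x_pred=5.4410  r=-4.1810  x^+=4.6006  v^+=2.6434  a^+=0.2847
step 4: x_pred=6.9504  r=-2.8804  x^+=6.3714  v^+=2.3432  a^+=-0.3293
step 5: x_pred=8.2442  r=-4.2642  x^+=7.3871  v^+=1.2607  a^+=-1.2382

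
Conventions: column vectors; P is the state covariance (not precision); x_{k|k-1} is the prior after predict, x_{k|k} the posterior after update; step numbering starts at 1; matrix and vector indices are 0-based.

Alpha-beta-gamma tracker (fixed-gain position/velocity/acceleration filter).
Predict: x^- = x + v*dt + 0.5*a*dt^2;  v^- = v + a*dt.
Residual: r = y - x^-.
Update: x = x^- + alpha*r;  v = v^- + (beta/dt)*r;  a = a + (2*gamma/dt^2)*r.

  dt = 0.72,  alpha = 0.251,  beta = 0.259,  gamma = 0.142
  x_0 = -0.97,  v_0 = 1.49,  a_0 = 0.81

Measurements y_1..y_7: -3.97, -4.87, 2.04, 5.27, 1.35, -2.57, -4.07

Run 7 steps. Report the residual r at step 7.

resid = -12.4416

step 1: x_pred=0.3128  r=-4.2828  x^+=-0.7622  v^+=0.5326  a^+=-1.5363
step 2: x_pred=-0.7769  r=-4.0931  x^+=-1.8043  v^+=-2.0459  a^+=-3.7786
step 3: x_pred=-4.2567  r=6.2967  x^+=-2.6763  v^+=-2.5014  a^+=-0.3290
step 4: x_pred=-4.5625  r=9.8325  x^+=-2.0946  v^+=0.7987  a^+=5.0577
step 5: x_pred=-0.2085  r=1.5585  x^+=0.1827  v^+=5.0009  a^+=5.9115
step 6: x_pred=5.3155  r=-7.8855  x^+=3.3363  v^+=6.4205  a^+=1.5915
step 7: x_pred=8.3716  r=-12.4416  x^+=5.2487  v^+=3.0909  a^+=-5.2245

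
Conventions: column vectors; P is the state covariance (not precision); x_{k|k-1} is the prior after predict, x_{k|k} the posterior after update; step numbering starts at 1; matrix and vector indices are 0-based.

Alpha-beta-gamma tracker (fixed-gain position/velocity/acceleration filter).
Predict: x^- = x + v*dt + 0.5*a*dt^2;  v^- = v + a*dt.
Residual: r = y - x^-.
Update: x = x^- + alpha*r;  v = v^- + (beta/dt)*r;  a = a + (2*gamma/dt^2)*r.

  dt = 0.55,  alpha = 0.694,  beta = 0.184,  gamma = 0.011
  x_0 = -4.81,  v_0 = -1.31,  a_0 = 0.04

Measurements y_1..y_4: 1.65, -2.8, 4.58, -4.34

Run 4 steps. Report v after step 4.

v_post = 0.2456

step 1: x_pred=-5.5244  r=7.1745  x^+=-0.5454  v^+=1.1122  a^+=0.5618
step 2: x_pred=0.1513  r=-2.9513  x^+=-1.8969  v^+=0.4338  a^+=0.3471
step 3: x_pred=-1.6058  r=6.1858  x^+=2.6871  v^+=2.6942  a^+=0.7970
step 4: x_pred=4.2895  r=-8.6295  x^+=-1.6994  v^+=0.2456  a^+=0.1694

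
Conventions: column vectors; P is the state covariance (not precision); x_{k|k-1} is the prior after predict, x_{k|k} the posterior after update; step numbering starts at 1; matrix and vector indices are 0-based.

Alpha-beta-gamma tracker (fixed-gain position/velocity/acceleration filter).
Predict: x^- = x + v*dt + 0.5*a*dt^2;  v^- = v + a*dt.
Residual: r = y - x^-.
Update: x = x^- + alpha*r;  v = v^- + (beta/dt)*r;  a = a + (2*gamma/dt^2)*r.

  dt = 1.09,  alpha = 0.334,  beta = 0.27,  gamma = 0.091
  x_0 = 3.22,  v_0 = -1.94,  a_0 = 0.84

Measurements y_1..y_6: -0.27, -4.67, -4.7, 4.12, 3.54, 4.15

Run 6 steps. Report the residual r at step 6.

step 1: x_pred=1.6044  r=-1.8744  x^+=0.9784  v^+=-1.4887  a^+=0.5529
step 2: x_pred=-0.3159  r=-4.3541  x^+=-1.7702  v^+=-1.9646  a^+=-0.1141
step 3: x_pred=-3.9794  r=-0.7206  x^+=-4.2201  v^+=-2.2675  a^+=-0.2245
step 4: x_pred=-6.8250  r=10.9450  x^+=-3.1694  v^+=0.1989  a^+=1.4521
step 5: x_pred=-2.0899  r=5.6299  x^+=-0.2095  v^+=3.1763  a^+=2.3145
step 6: x_pred=4.6276  r=-0.4776  x^+=4.4681  v^+=5.5808  a^+=2.2414

resid = -0.4776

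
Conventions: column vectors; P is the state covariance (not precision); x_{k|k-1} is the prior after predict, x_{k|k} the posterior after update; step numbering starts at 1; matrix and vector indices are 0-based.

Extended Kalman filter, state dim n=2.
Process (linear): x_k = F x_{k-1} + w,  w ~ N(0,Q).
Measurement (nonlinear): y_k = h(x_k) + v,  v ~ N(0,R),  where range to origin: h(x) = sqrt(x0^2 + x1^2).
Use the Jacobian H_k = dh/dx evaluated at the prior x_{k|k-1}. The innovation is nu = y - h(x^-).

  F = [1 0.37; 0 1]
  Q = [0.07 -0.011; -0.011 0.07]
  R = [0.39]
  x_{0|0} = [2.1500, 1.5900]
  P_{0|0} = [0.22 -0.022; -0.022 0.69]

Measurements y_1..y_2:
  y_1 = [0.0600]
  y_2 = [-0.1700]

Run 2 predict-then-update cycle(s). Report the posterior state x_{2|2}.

step 1: x^-=[2.7383, 1.5900]  P^-=[0.3682 0.2223; 0.2223 0.7600]  H_jac=[0.8648 0.5021]  S=[1.0500]  K=[0.4095; 0.5465]  nu=[-3.1064]  x^+=[1.4661, -0.1077]  P^+=[0.1921 -0.0127; -0.0127 0.4464]
step 2: x^-=[1.4263, -0.1077]  P^-=[0.3138 0.1414; 0.1414 0.5164]  H_jac=[0.9972 -0.0753]  S=[0.6837]  K=[0.4421; 0.1494]  nu=[-1.6003]  x^+=[0.7188, -0.3468]  P^+=[0.1802 0.0963; 0.0963 0.5011]

x_post = [0.7188, -0.3468]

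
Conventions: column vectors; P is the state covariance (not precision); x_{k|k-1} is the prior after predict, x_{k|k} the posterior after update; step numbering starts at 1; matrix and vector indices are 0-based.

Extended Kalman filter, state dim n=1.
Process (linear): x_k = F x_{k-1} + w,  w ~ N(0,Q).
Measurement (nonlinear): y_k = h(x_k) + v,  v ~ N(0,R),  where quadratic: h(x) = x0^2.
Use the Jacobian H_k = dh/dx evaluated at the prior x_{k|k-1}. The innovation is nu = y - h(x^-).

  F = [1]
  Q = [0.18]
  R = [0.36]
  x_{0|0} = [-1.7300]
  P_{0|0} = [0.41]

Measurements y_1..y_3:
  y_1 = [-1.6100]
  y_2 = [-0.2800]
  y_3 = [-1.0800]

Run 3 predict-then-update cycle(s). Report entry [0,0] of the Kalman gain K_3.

step 1: x^-=[-1.7300]  P^-=[0.5900]  H_jac=[-3.4600]  S=[7.4232]  K=[-0.2750]  nu=[-4.6029]  x^+=[-0.4642]  P^+=[0.0286]
step 2: x^-=[-0.4642]  P^-=[0.2086]  H_jac=[-0.9284]  S=[0.5398]  K=[-0.3588]  nu=[-0.4955]  x^+=[-0.2864]  P^+=[0.1391]
step 3: x^-=[-0.2864]  P^-=[0.3191]  H_jac=[-0.5729]  S=[0.4647]  K=[-0.3934]  nu=[-1.1620]  x^+=[0.1707]  P^+=[0.2472]

K[0,0] = -0.3934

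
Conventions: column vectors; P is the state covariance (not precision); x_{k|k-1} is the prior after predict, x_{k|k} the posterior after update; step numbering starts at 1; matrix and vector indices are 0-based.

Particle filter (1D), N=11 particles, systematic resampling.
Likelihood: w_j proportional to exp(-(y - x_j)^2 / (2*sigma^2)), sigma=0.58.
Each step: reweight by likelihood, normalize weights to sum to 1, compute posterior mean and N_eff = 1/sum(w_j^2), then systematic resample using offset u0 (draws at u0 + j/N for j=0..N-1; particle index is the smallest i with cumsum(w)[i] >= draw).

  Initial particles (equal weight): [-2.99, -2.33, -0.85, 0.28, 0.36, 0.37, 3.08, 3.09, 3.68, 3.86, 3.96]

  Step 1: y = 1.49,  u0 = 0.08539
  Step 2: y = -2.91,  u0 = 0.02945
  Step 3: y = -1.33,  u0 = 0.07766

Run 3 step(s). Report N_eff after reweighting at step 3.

step 1: w=[0.0000, 0.0000, 0.0006, 0.2438, 0.3221, 0.3330, 0.0502, 0.0478, 0.0017, 0.0005, 0.0002]  mean=0.6184  Neff=3.5857  idx=[3, 3, 4, 4, 4, 4, 5, 5, 5, 6, 7]
step 2: w=[0.1954, 0.1954, 0.0906, 0.0906, 0.0906, 0.0906, 0.0822, 0.0822, 0.0822, 0.0000, 0.0000]  mean=0.3312  Neff=7.7223  idx=[0, 0, 1, 1, 2, 3, 4, 5, 6, 7, 8]
step 3: w=[0.1159, 0.1159, 0.1159, 0.1159, 0.0783, 0.0783, 0.0783, 0.0783, 0.0744, 0.0744, 0.0744]  mean=0.3251  Neff=10.5420  idx=[0, 1, 2, 3, 3, 4, 6, 7, 8, 9, 10]

N_eff = 10.5420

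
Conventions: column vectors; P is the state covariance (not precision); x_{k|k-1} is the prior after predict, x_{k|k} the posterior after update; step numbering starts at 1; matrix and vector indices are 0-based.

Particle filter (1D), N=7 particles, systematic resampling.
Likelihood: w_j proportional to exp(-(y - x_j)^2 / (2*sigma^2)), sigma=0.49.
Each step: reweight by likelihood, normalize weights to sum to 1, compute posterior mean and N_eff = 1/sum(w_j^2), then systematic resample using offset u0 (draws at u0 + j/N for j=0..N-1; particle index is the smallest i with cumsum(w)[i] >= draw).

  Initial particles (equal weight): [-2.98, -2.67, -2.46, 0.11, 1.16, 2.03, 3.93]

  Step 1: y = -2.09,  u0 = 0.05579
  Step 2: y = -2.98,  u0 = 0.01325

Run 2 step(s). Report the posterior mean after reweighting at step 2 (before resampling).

step 1: w=[0.1334, 0.3446, 0.5220, 0.0000, 0.0000, 0.0000, 0.0000]  mean=-2.6016  Neff=2.4449  idx=[0, 1, 1, 2, 2, 2, 2]
step 2: w=[0.2035, 0.1666, 0.1666, 0.1159, 0.1159, 0.1159, 0.1159]  mean=-2.6358  Neff=6.6415  idx=[0, 0, 1, 2, 3, 4, 5]

post_mean = -2.6358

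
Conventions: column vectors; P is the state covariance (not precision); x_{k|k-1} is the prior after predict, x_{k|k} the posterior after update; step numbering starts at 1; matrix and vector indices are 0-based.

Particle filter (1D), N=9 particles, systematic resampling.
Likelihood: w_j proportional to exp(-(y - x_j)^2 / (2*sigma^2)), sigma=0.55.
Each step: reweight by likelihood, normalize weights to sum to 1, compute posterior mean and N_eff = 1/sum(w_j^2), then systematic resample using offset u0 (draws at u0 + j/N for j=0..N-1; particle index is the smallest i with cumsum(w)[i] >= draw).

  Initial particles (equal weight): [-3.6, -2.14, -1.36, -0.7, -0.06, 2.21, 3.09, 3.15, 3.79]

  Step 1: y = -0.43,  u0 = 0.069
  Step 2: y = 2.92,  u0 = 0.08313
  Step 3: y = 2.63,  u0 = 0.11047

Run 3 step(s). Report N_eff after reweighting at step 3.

step 1: w=[0.0000, 0.0041, 0.1240, 0.4590, 0.4129, 0.0000, 0.0000, 0.0000, 0.0000]  mean=-0.5235  Neff=2.5217  idx=[2, 3, 3, 3, 3, 4, 4, 4, 4]
step 2: w=[0.0000, 0.0002, 0.0002, 0.0002, 0.0002, 0.2498, 0.2498, 0.2498, 0.2498]  mean=-0.0606  Neff=4.0074  idx=[5, 5, 6, 6, 7, 7, 7, 8, 8]
step 3: w=[0.1111, 0.1111, 0.1111, 0.1111, 0.1111, 0.1111, 0.1111, 0.1111, 0.1111]  mean=-0.0600  Neff=9.0000  idx=[0, 1, 2, 3, 4, 5, 6, 7, 8]

N_eff = 9.0000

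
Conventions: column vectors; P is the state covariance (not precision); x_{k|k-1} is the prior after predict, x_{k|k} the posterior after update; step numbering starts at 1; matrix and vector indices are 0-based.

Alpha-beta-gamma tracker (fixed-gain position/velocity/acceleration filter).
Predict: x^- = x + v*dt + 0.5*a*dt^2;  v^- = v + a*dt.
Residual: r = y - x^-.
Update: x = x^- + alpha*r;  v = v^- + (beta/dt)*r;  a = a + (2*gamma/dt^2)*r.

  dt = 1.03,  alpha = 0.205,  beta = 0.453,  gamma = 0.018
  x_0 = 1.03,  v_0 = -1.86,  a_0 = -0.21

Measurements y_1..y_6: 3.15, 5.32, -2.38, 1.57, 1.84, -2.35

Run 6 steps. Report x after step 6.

x_post = 0.6012

step 1: x_pred=-0.9972  r=4.1472  x^+=-0.1470  v^+=-0.2523  a^+=-0.0693
step 2: x_pred=-0.4437  r=5.7637  x^+=0.7379  v^+=2.2112  a^+=0.1263
step 3: x_pred=3.0824  r=-5.4624  x^+=1.9626  v^+=-0.0611  a^+=-0.0590
step 4: x_pred=1.8684  r=-0.2984  x^+=1.8072  v^+=-0.2531  a^+=-0.0692
step 5: x_pred=1.5098  r=0.3302  x^+=1.5775  v^+=-0.1792  a^+=-0.0580
step 6: x_pred=1.3622  r=-3.7122  x^+=0.6012  v^+=-1.8715  a^+=-0.1839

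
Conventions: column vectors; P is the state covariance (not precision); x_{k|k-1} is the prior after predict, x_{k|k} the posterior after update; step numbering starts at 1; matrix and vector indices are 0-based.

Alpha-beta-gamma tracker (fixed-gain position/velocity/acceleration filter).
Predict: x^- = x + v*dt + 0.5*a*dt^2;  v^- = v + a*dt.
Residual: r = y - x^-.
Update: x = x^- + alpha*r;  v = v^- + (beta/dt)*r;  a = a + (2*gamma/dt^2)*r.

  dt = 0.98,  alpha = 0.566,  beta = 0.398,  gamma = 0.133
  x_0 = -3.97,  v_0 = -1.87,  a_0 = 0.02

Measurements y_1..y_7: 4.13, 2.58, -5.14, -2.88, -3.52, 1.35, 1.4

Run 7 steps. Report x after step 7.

step 1: x_pred=-5.7930  r=9.9230  x^+=-0.1766  v^+=2.1796  a^+=2.7684
step 2: x_pred=3.2887  r=-0.7087  x^+=2.8876  v^+=4.6047  a^+=2.5721
step 3: x_pred=8.6353  r=-13.7753  x^+=0.8385  v^+=1.5309  a^+=-1.2433
step 4: x_pred=1.7417  r=-4.6217  x^+=-0.8742  v^+=-1.5645  a^+=-2.5233
step 5: x_pred=-3.6191  r=0.0991  x^+=-3.5630  v^+=-3.9971  a^+=-2.4959
step 6: x_pred=-8.6787  r=10.0287  x^+=-3.0025  v^+=-2.3702  a^+=0.2818
step 7: x_pred=-5.1900  r=6.5900  x^+=-1.4600  v^+=0.5823  a^+=2.1070

x_post = -1.4600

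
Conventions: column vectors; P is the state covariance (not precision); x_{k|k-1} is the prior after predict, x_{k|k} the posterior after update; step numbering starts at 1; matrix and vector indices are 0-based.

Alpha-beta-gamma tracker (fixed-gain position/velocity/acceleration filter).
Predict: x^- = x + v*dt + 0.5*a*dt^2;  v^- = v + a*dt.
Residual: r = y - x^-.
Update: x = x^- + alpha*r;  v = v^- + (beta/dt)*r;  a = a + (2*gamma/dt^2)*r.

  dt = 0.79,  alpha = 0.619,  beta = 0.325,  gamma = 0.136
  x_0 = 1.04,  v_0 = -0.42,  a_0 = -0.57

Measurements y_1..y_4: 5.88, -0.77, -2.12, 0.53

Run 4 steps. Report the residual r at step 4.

resid = 3.6885

step 1: x_pred=0.5303  r=5.3497  x^+=3.8418  v^+=1.3305  a^+=1.7615
step 2: x_pred=5.4426  r=-6.2126  x^+=1.5970  v^+=0.1663  a^+=-0.9461
step 3: x_pred=1.4332  r=-3.5532  x^+=-0.7662  v^+=-2.0428  a^+=-2.4946
step 4: x_pred=-3.1585  r=3.6885  x^+=-0.8753  v^+=-2.4962  a^+=-0.8871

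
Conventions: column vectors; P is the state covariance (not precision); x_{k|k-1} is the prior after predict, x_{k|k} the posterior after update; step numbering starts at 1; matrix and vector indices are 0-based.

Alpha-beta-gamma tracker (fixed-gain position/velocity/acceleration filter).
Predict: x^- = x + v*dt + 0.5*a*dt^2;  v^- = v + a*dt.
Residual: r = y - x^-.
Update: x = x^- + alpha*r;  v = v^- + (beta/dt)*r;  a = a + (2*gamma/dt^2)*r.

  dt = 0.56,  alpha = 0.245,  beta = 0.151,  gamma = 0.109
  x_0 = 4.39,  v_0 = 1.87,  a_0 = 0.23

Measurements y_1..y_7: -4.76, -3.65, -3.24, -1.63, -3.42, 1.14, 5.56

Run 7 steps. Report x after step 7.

step 1: x_pred=5.4733  r=-10.2333  x^+=2.9661  v^+=-0.7605  a^+=-6.8837
step 2: x_pred=1.4609  r=-5.1109  x^+=0.2087  v^+=-5.9935  a^+=-10.4365
step 3: x_pred=-4.7841  r=1.5441  x^+=-4.4058  v^+=-11.4216  a^+=-9.3631
step 4: x_pred=-12.2700  r=10.6400  x^+=-9.6632  v^+=-13.7959  a^+=-1.9667
step 5: x_pred=-17.6973  r=14.2773  x^+=-14.1994  v^+=-11.0475  a^+=7.9582
step 6: x_pred=-19.1381  r=20.2781  x^+=-14.1700  v^+=-1.1230  a^+=22.0546
step 7: x_pred=-11.3407  r=16.9007  x^+=-7.2000  v^+=15.7847  a^+=33.8032

x_post = -7.2000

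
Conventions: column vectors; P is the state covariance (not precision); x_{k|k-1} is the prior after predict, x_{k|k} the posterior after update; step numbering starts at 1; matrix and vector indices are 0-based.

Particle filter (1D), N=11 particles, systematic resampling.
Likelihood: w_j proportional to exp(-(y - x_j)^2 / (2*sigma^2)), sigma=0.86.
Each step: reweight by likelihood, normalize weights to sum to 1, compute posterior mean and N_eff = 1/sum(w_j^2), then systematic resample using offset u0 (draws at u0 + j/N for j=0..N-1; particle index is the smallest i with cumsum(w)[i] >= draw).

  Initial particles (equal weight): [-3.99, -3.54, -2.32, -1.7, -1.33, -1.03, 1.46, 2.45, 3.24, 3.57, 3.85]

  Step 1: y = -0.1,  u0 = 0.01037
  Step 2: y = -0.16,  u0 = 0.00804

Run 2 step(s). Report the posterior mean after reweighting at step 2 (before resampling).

post_mean = -1.0570

step 1: w=[0.0000, 0.0003, 0.0267, 0.1326, 0.2691, 0.4171, 0.1444, 0.0092, 0.0004, 0.0001, 0.0000]  mean=-0.8409  Neff=3.5009  idx=[2, 3, 4, 4, 4, 5, 5, 5, 5, 5, 6]
step 2: w=[0.0093, 0.0437, 0.0862, 0.0862, 0.0862, 0.1303, 0.1303, 0.1303, 0.1303, 0.1303, 0.0369]  mean=-1.0570  Neff=9.0456  idx=[0, 2, 3, 4, 5, 6, 6, 7, 8, 8, 9]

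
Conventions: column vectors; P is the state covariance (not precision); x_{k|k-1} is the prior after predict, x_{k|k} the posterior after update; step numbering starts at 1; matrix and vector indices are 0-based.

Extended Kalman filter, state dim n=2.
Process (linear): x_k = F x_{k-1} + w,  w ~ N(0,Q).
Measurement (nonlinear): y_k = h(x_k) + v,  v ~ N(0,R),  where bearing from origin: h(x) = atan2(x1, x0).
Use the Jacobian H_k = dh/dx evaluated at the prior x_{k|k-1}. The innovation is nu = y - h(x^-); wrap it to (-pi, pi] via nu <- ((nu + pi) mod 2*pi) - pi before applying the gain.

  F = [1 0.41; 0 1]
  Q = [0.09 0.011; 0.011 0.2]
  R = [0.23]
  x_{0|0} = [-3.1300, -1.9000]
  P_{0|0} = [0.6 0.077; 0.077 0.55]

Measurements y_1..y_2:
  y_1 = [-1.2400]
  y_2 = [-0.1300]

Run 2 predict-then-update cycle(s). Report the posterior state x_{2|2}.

step 1: x^-=[-3.9090, -1.9000]  P^-=[0.8456 0.3135; 0.3135 0.7500]  H_jac=[0.1006 -0.2069]  S=[0.2576]  K=[0.0783; -0.4800]  nu=[1.4492]  x^+=[-3.7955, -2.5956]  P^+=[0.8440 0.3232; 0.3232 0.6906]
step 2: x^-=[-4.8597, -2.5956]  P^-=[1.3151 0.6173; 0.6173 0.8906]  H_jac=[0.0855 -0.1601]  S=[0.2455]  K=[0.0555; -0.3657]  nu=[2.5210]  x^+=[-4.7199, -3.5176]  P^+=[1.3144 0.6223; 0.6223 0.8578]

x_post = [-4.7199, -3.5176]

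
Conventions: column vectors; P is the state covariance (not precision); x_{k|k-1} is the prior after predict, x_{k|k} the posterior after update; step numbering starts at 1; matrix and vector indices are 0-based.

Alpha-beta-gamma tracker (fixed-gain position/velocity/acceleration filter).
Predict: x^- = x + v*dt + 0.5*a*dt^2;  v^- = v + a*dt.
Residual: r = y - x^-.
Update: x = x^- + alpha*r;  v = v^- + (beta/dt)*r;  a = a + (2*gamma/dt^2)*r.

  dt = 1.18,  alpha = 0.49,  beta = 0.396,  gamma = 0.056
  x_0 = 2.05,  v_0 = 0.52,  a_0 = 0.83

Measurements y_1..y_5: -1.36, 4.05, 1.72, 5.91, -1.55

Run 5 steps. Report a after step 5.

a_post = -0.2757

step 1: x_pred=3.2414  r=-4.6014  x^+=0.9867  v^+=-0.0448  a^+=0.4599
step 2: x_pred=1.2540  r=2.7960  x^+=2.6241  v^+=1.4361  a^+=0.6848
step 3: x_pred=4.7954  r=-3.0754  x^+=3.2885  v^+=1.2121  a^+=0.4374
step 4: x_pred=5.0233  r=0.8867  x^+=5.4578  v^+=2.0258  a^+=0.5087
step 5: x_pred=8.2024  r=-9.7524  x^+=3.4237  v^+=-0.6467  a^+=-0.2757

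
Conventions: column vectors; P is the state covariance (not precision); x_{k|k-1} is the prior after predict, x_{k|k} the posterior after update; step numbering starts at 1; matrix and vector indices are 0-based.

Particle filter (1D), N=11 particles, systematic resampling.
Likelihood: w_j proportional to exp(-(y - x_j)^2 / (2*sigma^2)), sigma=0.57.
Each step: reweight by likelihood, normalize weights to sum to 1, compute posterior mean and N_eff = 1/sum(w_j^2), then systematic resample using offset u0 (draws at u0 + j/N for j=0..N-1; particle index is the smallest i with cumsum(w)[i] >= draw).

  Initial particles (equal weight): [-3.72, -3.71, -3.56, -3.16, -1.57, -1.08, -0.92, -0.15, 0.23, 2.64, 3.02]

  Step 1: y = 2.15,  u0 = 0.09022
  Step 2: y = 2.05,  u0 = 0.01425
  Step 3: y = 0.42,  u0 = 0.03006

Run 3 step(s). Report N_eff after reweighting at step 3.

step 1: w=[0.0000, 0.0000, 0.0000, 0.0000, 0.0000, 0.0000, 0.0000, 0.0003, 0.0034, 0.6864, 0.3099]  mean=2.7487  Neff=1.7630  idx=[9, 9, 9, 9, 9, 9, 9, 10, 10, 10, 10]
step 2: w=[0.1162, 0.1162, 0.1162, 0.1162, 0.1162, 0.1162, 0.1162, 0.0467, 0.0467, 0.0467, 0.0467]  mean=2.7109  Neff=9.6886  idx=[0, 0, 1, 2, 3, 4, 4, 5, 6, 7, 9]
step 3: w=[0.1097, 0.1097, 0.1097, 0.1097, 0.1097, 0.1097, 0.1097, 0.1097, 0.1097, 0.0065, 0.0065]  mean=2.6450  Neff=9.2330  idx=[0, 1, 1, 2, 3, 4, 5, 6, 6, 7, 8]

N_eff = 9.2330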